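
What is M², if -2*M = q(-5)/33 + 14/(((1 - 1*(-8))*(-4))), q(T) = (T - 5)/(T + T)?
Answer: 5041/156816 ≈ 0.032146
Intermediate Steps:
q(T) = (-5 + T)/(2*T) (q(T) = (-5 + T)/((2*T)) = (-5 + T)*(1/(2*T)) = (-5 + T)/(2*T))
M = 71/396 (M = -(((½)*(-5 - 5)/(-5))/33 + 14/(((1 - 1*(-8))*(-4))))/2 = -(((½)*(-⅕)*(-10))*(1/33) + 14/(((1 + 8)*(-4))))/2 = -(1*(1/33) + 14/((9*(-4))))/2 = -(1/33 + 14/(-36))/2 = -(1/33 + 14*(-1/36))/2 = -(1/33 - 7/18)/2 = -½*(-71/198) = 71/396 ≈ 0.17929)
M² = (71/396)² = 5041/156816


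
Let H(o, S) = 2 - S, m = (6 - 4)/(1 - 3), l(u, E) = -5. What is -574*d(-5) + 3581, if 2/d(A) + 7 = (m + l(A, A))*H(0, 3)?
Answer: 4729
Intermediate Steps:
m = -1 (m = 2/(-2) = 2*(-1/2) = -1)
d(A) = -2 (d(A) = 2/(-7 + (-1 - 5)*(2 - 1*3)) = 2/(-7 - 6*(2 - 3)) = 2/(-7 - 6*(-1)) = 2/(-7 + 6) = 2/(-1) = 2*(-1) = -2)
-574*d(-5) + 3581 = -574*(-2) + 3581 = 1148 + 3581 = 4729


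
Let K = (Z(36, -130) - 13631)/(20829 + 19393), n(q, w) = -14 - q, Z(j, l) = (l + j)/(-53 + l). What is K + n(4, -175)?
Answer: -134985647/7360626 ≈ -18.339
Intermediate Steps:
Z(j, l) = (j + l)/(-53 + l)
K = -2494379/7360626 (K = ((36 - 130)/(-53 - 130) - 13631)/(20829 + 19393) = (-94/(-183) - 13631)/40222 = (-1/183*(-94) - 13631)*(1/40222) = (94/183 - 13631)*(1/40222) = -2494379/183*1/40222 = -2494379/7360626 ≈ -0.33888)
K + n(4, -175) = -2494379/7360626 + (-14 - 1*4) = -2494379/7360626 + (-14 - 4) = -2494379/7360626 - 18 = -134985647/7360626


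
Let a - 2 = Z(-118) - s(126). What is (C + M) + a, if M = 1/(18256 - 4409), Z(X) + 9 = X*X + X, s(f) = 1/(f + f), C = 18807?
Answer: 113776797469/3489444 ≈ 32606.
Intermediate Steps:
s(f) = 1/(2*f)
Z(X) = -9 + X + X² (Z(X) = -9 + (X*X + X) = -9 + (X² + X) = -9 + (X + X²) = -9 + X + X²)
a = 3477347/252 (a = 2 + ((-9 - 118 + (-118)²) - 1/(2*126)) = 2 + ((-9 - 118 + 13924) - 1/(2*126)) = 2 + (13797 - 1*1/252) = 2 + (13797 - 1/252) = 2 + 3476843/252 = 3477347/252 ≈ 13799.)
M = 1/13847 ≈ 7.2218e-5
(C + M) + a = (18807 + 1/13847) + 3477347/252 = 260420530/13847 + 3477347/252 = 113776797469/3489444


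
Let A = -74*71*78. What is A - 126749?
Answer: -536561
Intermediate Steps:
A = -409812 (A = -5254*78 = -409812)
A - 126749 = -409812 - 126749 = -536561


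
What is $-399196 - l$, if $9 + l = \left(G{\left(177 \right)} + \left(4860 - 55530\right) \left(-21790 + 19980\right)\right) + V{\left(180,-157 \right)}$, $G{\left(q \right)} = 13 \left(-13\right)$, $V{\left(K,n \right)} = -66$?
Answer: $-92111652$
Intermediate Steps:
$G{\left(q \right)} = -169$
$l = 91712456$ ($l = -9 - \left(235 - \left(4860 - 55530\right) \left(-21790 + 19980\right)\right) = -9 - -91712465 = -9 + \left(\left(-169 + 91712700\right) - 66\right) = -9 + \left(91712531 - 66\right) = -9 + 91712465 = 91712456$)
$-399196 - l = -399196 - 91712456 = -92111652$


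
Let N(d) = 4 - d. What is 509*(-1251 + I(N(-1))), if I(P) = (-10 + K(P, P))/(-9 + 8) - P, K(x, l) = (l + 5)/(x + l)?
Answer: -634723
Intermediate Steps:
K(x, l) = (5 + l)/(l + x)
I(P) = 10 - P - (5 + P)/(2*P) (I(P) = (-10 + (5 + P)/(P + P))/(-9 + 8) - P = (-10 + (5 + P)/((2*P)))/(-1) - P = (-10 + (1/(2*P))*(5 + P))*(-1) - P = (-10 + (5 + P)/(2*P))*(-1) - P = (10 - (5 + P)/(2*P)) - P = 10 - P - (5 + P)/(2*P))
509*(-1251 + I(N(-1))) = 509*(-1251 + (19/2 - (4 - 1*(-1)) - 5/(2*(4 - 1*(-1))))) = 509*(-1251 + (19/2 - (4 + 1) - 5/(2*(4 + 1)))) = 509*(-1251 + (19/2 - 1*5 - 5/2/5)) = 509*(-1251 + (19/2 - 5 - 5/2*⅕)) = 509*(-1251 + (19/2 - 5 - ½)) = 509*(-1251 + 4) = 509*(-1247) = -634723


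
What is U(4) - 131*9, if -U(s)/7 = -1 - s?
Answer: -1144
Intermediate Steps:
U(s) = 7 + 7*s (U(s) = -7*(-1 - s) = 7 + 7*s)
U(4) - 131*9 = (7 + 7*4) - 131*9 = (7 + 28) - 1179 = 35 - 1179 = -1144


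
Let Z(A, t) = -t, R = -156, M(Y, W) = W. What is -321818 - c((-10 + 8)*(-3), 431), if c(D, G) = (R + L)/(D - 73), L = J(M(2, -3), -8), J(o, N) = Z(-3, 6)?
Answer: -21561968/67 ≈ -3.2182e+5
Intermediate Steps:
J(o, N) = -6 (J(o, N) = -1*6 = -6)
L = -6
c(D, G) = -162/(-73 + D) (c(D, G) = (-156 - 6)/(D - 73) = -162/(-73 + D))
-321818 - c((-10 + 8)*(-3), 431) = -321818 - (-162)/(-73 + (-10 + 8)*(-3)) = -321818 - (-162)/(-73 - 2*(-3)) = -321818 - (-162)/(-73 + 6) = -321818 - (-162)/(-67) = -321818 - (-162)*(-1)/67 = -321818 - 1*162/67 = -321818 - 162/67 = -21561968/67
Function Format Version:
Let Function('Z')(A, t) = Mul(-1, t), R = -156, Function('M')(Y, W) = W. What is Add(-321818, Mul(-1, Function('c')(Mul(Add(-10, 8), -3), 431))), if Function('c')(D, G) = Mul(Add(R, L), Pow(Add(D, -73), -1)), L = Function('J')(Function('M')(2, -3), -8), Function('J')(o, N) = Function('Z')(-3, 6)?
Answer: Rational(-21561968, 67) ≈ -3.2182e+5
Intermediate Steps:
Function('J')(o, N) = -6 (Function('J')(o, N) = Mul(-1, 6) = -6)
L = -6
Function('c')(D, G) = Mul(-162, Pow(Add(-73, D), -1)) (Function('c')(D, G) = Mul(Add(-156, -6), Pow(Add(D, -73), -1)) = Mul(-162, Pow(Add(-73, D), -1)))
Add(-321818, Mul(-1, Function('c')(Mul(Add(-10, 8), -3), 431))) = Add(-321818, Mul(-1, Mul(-162, Pow(Add(-73, Mul(Add(-10, 8), -3)), -1)))) = Add(-321818, Mul(-1, Mul(-162, Pow(Add(-73, Mul(-2, -3)), -1)))) = Add(-321818, Mul(-1, Mul(-162, Pow(Add(-73, 6), -1)))) = Add(-321818, Mul(-1, Mul(-162, Pow(-67, -1)))) = Add(-321818, Mul(-1, Mul(-162, Rational(-1, 67)))) = Add(-321818, Mul(-1, Rational(162, 67))) = Add(-321818, Rational(-162, 67)) = Rational(-21561968, 67)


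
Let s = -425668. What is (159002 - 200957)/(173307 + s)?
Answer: 41955/252361 ≈ 0.16625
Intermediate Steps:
(159002 - 200957)/(173307 + s) = (159002 - 200957)/(173307 - 425668) = -41955/(-252361) = -41955*(-1/252361) = 41955/252361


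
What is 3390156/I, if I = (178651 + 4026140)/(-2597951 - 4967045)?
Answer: -2849612953264/467199 ≈ -6.0994e+6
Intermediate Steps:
I = -4204791/7564996 (I = 4204791/(-7564996) = 4204791*(-1/7564996) = -4204791/7564996 ≈ -0.55582)
3390156/I = 3390156/(-4204791/7564996) = 3390156*(-7564996/4204791) = -2849612953264/467199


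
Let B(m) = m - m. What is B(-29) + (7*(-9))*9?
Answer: -567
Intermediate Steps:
B(m) = 0
B(-29) + (7*(-9))*9 = 0 + (7*(-9))*9 = 0 - 63*9 = 0 - 567 = -567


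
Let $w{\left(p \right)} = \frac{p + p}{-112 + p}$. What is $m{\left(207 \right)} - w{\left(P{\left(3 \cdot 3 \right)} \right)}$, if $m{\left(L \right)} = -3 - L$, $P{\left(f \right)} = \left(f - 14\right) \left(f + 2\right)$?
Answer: $- \frac{35180}{167} \approx -210.66$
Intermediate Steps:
$P{\left(f \right)} = \left(-14 + f\right) \left(2 + f\right)$
$w{\left(p \right)} = \frac{2 p}{-112 + p}$
$m{\left(207 \right)} - w{\left(P{\left(3 \cdot 3 \right)} \right)} = \left(-3 - 207\right) - \frac{2 \left(-28 + \left(3 \cdot 3\right)^{2} - 12 \cdot 3 \cdot 3\right)}{-112 - \left(28 - 81 + 12 \cdot 3 \cdot 3\right)} = \left(-3 - 207\right) - \frac{2 \left(-28 + 9^{2} - 108\right)}{-112 - \left(136 - 81\right)} = -210 - \frac{2 \left(-28 + 81 - 108\right)}{-112 - 55} = -210 - 2 \left(-55\right) \frac{1}{-112 - 55} = -210 - 2 \left(-55\right) \frac{1}{-167} = -210 - 2 \left(-55\right) \left(- \frac{1}{167}\right) = -210 - \frac{110}{167} = - \frac{35180}{167}$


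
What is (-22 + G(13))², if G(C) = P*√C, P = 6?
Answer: 952 - 264*√13 ≈ 0.13446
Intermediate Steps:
G(C) = 6*√C
(-22 + G(13))² = (-22 + 6*√13)²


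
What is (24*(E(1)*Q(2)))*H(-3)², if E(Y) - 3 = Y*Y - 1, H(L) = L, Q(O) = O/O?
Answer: 648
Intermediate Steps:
Q(O) = 1
E(Y) = 2 + Y² (E(Y) = 3 + (Y*Y - 1) = 3 + (Y² - 1) = 3 + (-1 + Y²) = 2 + Y²)
(24*(E(1)*Q(2)))*H(-3)² = (24*((2 + 1²)*1))*(-3)² = (24*((2 + 1)*1))*9 = (24*(3*1))*9 = (24*3)*9 = 72*9 = 648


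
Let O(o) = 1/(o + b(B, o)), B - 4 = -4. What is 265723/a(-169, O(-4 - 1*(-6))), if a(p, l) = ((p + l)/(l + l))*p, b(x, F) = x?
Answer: 531446/56953 ≈ 9.3313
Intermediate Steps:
B = 0 (B = 4 - 4 = 0)
O(o) = 1/o (O(o) = 1/(o + 0) = 1/o)
a(p, l) = p*(l + p)/(2*l) (a(p, l) = ((l + p)/((2*l)))*p = ((l + p)*(1/(2*l)))*p = ((l + p)/(2*l))*p = p*(l + p)/(2*l))
265723/a(-169, O(-4 - 1*(-6))) = 265723/(((1/2)*(-169)*(1/(-4 - 1*(-6)) - 169)/1/(-4 - 1*(-6)))) = 265723/(((1/2)*(-169)*(1/(-4 + 6) - 169)/1/(-4 + 6))) = 265723/(((1/2)*(-169)*(1/2 - 169)/1/2)) = 265723/(((1/2)*(-169)*(1/2 - 169)/(1/2))) = 265723/(((1/2)*(-169)*2*(-337/2))) = 265723/(56953/2) = 265723*(2/56953) = 531446/56953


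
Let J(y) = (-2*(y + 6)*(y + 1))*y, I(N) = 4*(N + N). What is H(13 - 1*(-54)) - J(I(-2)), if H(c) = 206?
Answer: -4594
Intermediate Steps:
I(N) = 8*N (I(N) = 4*(2*N) = 8*N)
J(y) = -2*y*(1 + y)*(6 + y) (J(y) = (-2*(6 + y)*(1 + y))*y = (-2*(1 + y)*(6 + y))*y = -2*y*(1 + y)*(6 + y))
H(13 - 1*(-54)) - J(I(-2)) = 206 - (-2)*8*(-2)*(6 + (8*(-2))² + 7*(8*(-2))) = 206 - (-2)*(-16)*(6 + (-16)² + 7*(-16)) = 206 - (-2)*(-16)*(6 + 256 - 112) = 206 - (-2)*(-16)*150 = 206 - 1*4800 = 206 - 4800 = -4594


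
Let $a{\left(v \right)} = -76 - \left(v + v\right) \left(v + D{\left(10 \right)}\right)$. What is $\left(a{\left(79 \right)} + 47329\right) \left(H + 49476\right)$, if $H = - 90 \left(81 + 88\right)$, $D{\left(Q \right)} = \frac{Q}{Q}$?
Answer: $1186049058$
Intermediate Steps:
$D{\left(Q \right)} = 1$
$a{\left(v \right)} = -76 - 2 v \left(1 + v\right)$ ($a{\left(v \right)} = -76 - \left(v + v\right) \left(v + 1\right) = -76 - 2 v \left(1 + v\right)$)
$H = -15210$ ($H = \left(-90\right) 169 = -15210$)
$\left(a{\left(79 \right)} + 47329\right) \left(H + 49476\right) = \left(\left(-76 - 158 - 2 \cdot 79^{2}\right) + 47329\right) \left(-15210 + 49476\right) = \left(\left(-76 - 158 - 12482\right) + 47329\right) 34266 = \left(-12716 + 47329\right) 34266 = 34613 \cdot 34266 = 1186049058$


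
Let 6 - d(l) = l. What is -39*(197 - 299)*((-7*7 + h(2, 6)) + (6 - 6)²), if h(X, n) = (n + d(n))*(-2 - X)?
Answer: -290394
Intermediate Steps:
d(l) = 6 - l
h(X, n) = -12 - 6*X (h(X, n) = (n + (6 - n))*(-2 - X) = 6*(-2 - X) = -12 - 6*X)
-39*(197 - 299)*((-7*7 + h(2, 6)) + (6 - 6)²) = -39*(197 - 299)*((-7*7 + (-12 - 6*2)) + (6 - 6)²) = -(-3978)*((-49 + (-12 - 12)) + 0²) = -(-3978)*((-49 - 24) + 0) = -(-3978)*(-73 + 0) = -(-3978)*(-73) = -39*7446 = -290394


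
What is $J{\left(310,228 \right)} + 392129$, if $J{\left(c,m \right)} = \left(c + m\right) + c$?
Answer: $392977$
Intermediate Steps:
$J{\left(c,m \right)} = m + 2 c$
$J{\left(310,228 \right)} + 392129 = \left(228 + 2 \cdot 310\right) + 392129 = \left(228 + 620\right) + 392129 = 848 + 392129 = 392977$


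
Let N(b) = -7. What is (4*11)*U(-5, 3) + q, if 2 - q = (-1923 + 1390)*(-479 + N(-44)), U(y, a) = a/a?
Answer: -258992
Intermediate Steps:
U(y, a) = 1
q = -259036 (q = 2 - (-1923 + 1390)*(-479 - 7) = 2 - (-533)*(-486) = 2 - 1*259038 = 2 - 259038 = -259036)
(4*11)*U(-5, 3) + q = (4*11)*1 - 259036 = 44*1 - 259036 = 44 - 259036 = -258992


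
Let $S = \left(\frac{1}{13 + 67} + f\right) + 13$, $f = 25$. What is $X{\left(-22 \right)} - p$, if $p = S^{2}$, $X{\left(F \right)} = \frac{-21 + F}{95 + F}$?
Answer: $- \frac{675355913}{467200} \approx -1445.5$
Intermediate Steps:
$X{\left(F \right)} = \frac{-21 + F}{95 + F}$
$S = \frac{3041}{80}$ ($S = \left(\frac{1}{13 + 67} + 25\right) + 13 = \left(\frac{1}{80} + 25\right) + 13 = \frac{2001}{80} + 13 = \frac{3041}{80} \approx 38.013$)
$p = \frac{9247681}{6400}$ ($p = \left(\frac{3041}{80}\right)^{2} = \frac{9247681}{6400} \approx 1444.9$)
$X{\left(-22 \right)} - p = \frac{-21 - 22}{95 - 22} - \frac{9247681}{6400} = \frac{1}{73} \left(-43\right) - \frac{9247681}{6400} = - \frac{43}{73} - \frac{9247681}{6400} = - \frac{675355913}{467200}$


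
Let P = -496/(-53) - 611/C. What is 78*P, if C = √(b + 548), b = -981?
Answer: 38688/53 + 47658*I*√433/433 ≈ 729.96 + 2290.3*I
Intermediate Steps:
C = I*√433 (C = √(-981 + 548) = √(-433) = I*√433 ≈ 20.809*I)
P = 496/53 + 611*I*√433/433 (P = -496/(-53) - 611*(-I*√433/433) = -496*(-1/53) - (-611)*I*√433/433 = 496/53 + 611*I*√433/433 ≈ 9.3585 + 29.363*I)
78*P = 78*(496/53 + 611*I*√433/433) = 38688/53 + 47658*I*√433/433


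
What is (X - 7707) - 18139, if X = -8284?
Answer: -34130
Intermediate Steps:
(X - 7707) - 18139 = (-8284 - 7707) - 18139 = -15991 - 18139 = -34130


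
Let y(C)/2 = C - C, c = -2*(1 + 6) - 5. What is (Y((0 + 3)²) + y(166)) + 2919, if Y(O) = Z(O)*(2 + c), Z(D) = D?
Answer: 2766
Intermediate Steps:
c = -19 (c = -2*7 - 5 = -14 - 5 = -19)
y(C) = 0 (y(C) = 2*(C - C) = 2*0 = 0)
Y(O) = -17*O (Y(O) = O*(2 - 19) = O*(-17) = -17*O)
(Y((0 + 3)²) + y(166)) + 2919 = (-17*(0 + 3)² + 0) + 2919 = (-17*3² + 0) + 2919 = (-17*9 + 0) + 2919 = (-153 + 0) + 2919 = -153 + 2919 = 2766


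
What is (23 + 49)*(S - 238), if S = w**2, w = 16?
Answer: 1296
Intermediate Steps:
S = 256 (S = 16**2 = 256)
(23 + 49)*(S - 238) = (23 + 49)*(256 - 238) = 72*18 = 1296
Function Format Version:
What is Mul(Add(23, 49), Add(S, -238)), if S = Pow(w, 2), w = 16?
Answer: 1296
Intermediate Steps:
S = 256 (S = Pow(16, 2) = 256)
Mul(Add(23, 49), Add(S, -238)) = Mul(Add(23, 49), Add(256, -238)) = Mul(72, 18) = 1296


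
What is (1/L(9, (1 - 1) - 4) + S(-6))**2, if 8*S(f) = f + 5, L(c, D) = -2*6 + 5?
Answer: 225/3136 ≈ 0.071747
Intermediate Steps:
L(c, D) = -7 (L(c, D) = -12 + 5 = -7)
S(f) = 5/8 + f/8 (S(f) = (f + 5)/8 = (5 + f)/8 = 5/8 + f/8)
(1/L(9, (1 - 1) - 4) + S(-6))**2 = (1/(-7) + (5/8 + (1/8)*(-6)))**2 = (-1/7 + (5/8 - 3/4))**2 = (-1/7 - 1/8)**2 = (-15/56)**2 = 225/3136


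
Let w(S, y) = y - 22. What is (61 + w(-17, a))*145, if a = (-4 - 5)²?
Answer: 17400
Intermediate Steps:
a = 81 (a = (-9)² = 81)
w(S, y) = -22 + y
(61 + w(-17, a))*145 = (61 + (-22 + 81))*145 = (61 + 59)*145 = 120*145 = 17400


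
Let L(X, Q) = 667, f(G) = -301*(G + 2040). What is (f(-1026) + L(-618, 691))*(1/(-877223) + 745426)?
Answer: -199144754870190359/877223 ≈ -2.2702e+11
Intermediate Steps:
f(G) = -614040 - 301*G (f(G) = -301*(2040 + G) = -614040 - 301*G)
(f(-1026) + L(-618, 691))*(1/(-877223) + 745426) = ((-614040 - 301*(-1026)) + 667)*(1/(-877223) + 745426) = ((-614040 + 308826) + 667)*(-1/877223 + 745426) = (-305214 + 667)*(653904831997/877223) = -304547*653904831997/877223 = -199144754870190359/877223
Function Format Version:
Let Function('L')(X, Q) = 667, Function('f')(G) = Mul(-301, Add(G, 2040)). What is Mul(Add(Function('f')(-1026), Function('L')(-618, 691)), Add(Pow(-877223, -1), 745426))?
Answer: Rational(-199144754870190359, 877223) ≈ -2.2702e+11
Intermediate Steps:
Function('f')(G) = Add(-614040, Mul(-301, G)) (Function('f')(G) = Mul(-301, Add(2040, G)) = Add(-614040, Mul(-301, G)))
Mul(Add(Function('f')(-1026), Function('L')(-618, 691)), Add(Pow(-877223, -1), 745426)) = Mul(Add(Add(-614040, Mul(-301, -1026)), 667), Add(Pow(-877223, -1), 745426)) = Mul(Add(Add(-614040, 308826), 667), Add(Rational(-1, 877223), 745426)) = Mul(Add(-305214, 667), Rational(653904831997, 877223)) = Mul(-304547, Rational(653904831997, 877223)) = Rational(-199144754870190359, 877223)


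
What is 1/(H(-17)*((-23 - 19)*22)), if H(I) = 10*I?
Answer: 1/157080 ≈ 6.3662e-6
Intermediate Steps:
1/(H(-17)*((-23 - 19)*22)) = 1/((10*(-17))*((-23 - 19)*22)) = 1/(-(-7140)*22) = 1/(-170*(-924)) = 1/157080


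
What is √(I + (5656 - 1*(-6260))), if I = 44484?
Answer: 20*√141 ≈ 237.49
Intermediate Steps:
√(I + (5656 - 1*(-6260))) = √(44484 + (5656 - 1*(-6260))) = √(44484 + (5656 + 6260)) = √(44484 + 11916) = √56400 = 20*√141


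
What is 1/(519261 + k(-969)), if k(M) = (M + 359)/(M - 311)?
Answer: 128/66465469 ≈ 1.9258e-6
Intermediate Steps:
k(M) = (359 + M)/(-311 + M)
1/(519261 + k(-969)) = 1/(519261 + (359 - 969)/(-311 - 969)) = 1/(519261 - 610/(-1280)) = 1/(519261 - 1/1280*(-610)) = 1/(519261 + 61/128) = 1/(66465469/128) = 128/66465469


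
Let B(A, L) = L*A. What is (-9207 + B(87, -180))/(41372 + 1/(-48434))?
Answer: -401469426/667937149 ≈ -0.60106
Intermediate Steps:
B(A, L) = A*L
(-9207 + B(87, -180))/(41372 + 1/(-48434)) = (-9207 + 87*(-180))/(41372 + 1/(-48434)) = (-9207 - 15660)/(41372 - 1/48434) = -24867/2003811447/48434 = -24867*48434/2003811447 = -401469426/667937149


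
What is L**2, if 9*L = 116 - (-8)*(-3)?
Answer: 8464/81 ≈ 104.49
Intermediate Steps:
L = 92/9 (L = (116 - (-8)*(-3))/9 = (116 - 1*24)/9 = (116 - 24)/9 = (1/9)*92 = 92/9 ≈ 10.222)
L**2 = (92/9)**2 = 8464/81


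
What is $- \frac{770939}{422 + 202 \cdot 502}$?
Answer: $- \frac{770939}{101826} \approx -7.5711$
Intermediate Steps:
$- \frac{770939}{422 + 202 \cdot 502} = - \frac{770939}{422 + 101404} = - \frac{770939}{101826}$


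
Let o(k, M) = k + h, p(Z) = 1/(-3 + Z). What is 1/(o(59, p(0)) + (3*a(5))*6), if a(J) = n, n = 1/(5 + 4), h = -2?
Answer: 1/59 ≈ 0.016949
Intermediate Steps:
n = 1/9 ≈ 0.11111
a(J) = 1/9
o(k, M) = -2 + k (o(k, M) = k - 2 = -2 + k)
1/(o(59, p(0)) + (3*a(5))*6) = 1/((-2 + 59) + (3*(1/9))*6) = 1/(57 + (1/3)*6) = 1/(57 + 2) = 1/59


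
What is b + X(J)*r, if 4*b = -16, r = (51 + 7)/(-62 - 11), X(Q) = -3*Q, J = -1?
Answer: -466/73 ≈ -6.3836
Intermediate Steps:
r = -58/73 (r = 58/(-73) = 58*(-1/73) = -58/73 ≈ -0.79452)
b = -4 (b = (¼)*(-16) = -4)
b + X(J)*r = -4 - 3*(-1)*(-58/73) = -4 + 3*(-58/73) = -4 - 174/73 = -466/73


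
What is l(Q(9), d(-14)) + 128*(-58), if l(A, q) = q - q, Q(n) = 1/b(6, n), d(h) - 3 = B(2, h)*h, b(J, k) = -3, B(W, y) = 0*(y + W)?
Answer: -7424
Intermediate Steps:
B(W, y) = 0 (B(W, y) = 0*(W + y) = 0)
d(h) = 3 (d(h) = 3 + 0*h = 3 + 0 = 3)
Q(n) = -1/3 (Q(n) = 1/(-3) = -1/3)
l(A, q) = 0
l(Q(9), d(-14)) + 128*(-58) = 0 + 128*(-58) = 0 - 7424 = -7424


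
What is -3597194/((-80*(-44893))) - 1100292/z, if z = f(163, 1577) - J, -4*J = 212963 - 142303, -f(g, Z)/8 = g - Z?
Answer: -675978098503/17344859480 ≈ -38.973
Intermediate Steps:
f(g, Z) = -8*g + 8*Z (f(g, Z) = -8*(g - Z) = -8*g + 8*Z)
J = -17665 (J = -(212963 - 142303)/4 = -¼*70660 = -17665)
z = 28977 (z = (-8*163 + 8*1577) - 1*(-17665) = (-1304 + 12616) + 17665 = 11312 + 17665 = 28977)
-3597194/((-80*(-44893))) - 1100292/z = -3597194/((-80*(-44893))) - 1100292/28977 = -3597194/3591440 - 1100292*1/28977 = -3597194*1/3591440 - 366764/9659 = -1798597/1795720 - 366764/9659 = -675978098503/17344859480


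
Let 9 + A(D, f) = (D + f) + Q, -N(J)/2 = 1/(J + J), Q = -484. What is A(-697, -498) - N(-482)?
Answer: -813617/482 ≈ -1688.0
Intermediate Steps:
N(J) = -1/J (N(J) = -2/(J + J) = -2*1/(2*J) = -1/J)
A(D, f) = -493 + D + f (A(D, f) = -9 + ((D + f) - 484) = -9 + (-484 + D + f) = -493 + D + f)
A(-697, -498) - N(-482) = (-493 - 697 - 498) - (-1)/(-482) = -1688 - (-1)*(-1)/482 = -1688 - 1*1/482 = -1688 - 1/482 = -813617/482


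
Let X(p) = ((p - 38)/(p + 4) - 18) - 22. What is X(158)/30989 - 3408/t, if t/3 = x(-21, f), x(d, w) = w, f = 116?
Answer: -237654392/24264387 ≈ -9.7944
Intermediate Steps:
t = 348 (t = 3*116 = 348)
X(p) = -40 + (-38 + p)/(4 + p) (X(p) = ((-38 + p)/(4 + p) - 18) - 22 = (-18 + (-38 + p)/(4 + p)) - 22 = -40 + (-38 + p)/(4 + p))
X(158)/30989 - 3408/t = (3*(-66 - 13*158)/(4 + 158))/30989 - 3408/348 = (3*(-66 - 2054)/162)*(1/30989) - 3408*1/348 = (3*(1/162)*(-2120))*(1/30989) - 284/29 = -1060/27*1/30989 - 284/29 = -1060/836703 - 284/29 = -237654392/24264387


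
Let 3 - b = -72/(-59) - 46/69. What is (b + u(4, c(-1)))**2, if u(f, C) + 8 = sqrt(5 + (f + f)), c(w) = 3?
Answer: 1373566/31329 - 1966*sqrt(13)/177 ≈ 3.7952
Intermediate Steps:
u(f, C) = -8 + sqrt(5 + 2*f) (u(f, C) = -8 + sqrt(5 + (f + f)) = -8 + sqrt(5 + 2*f))
b = 433/177 (b = 3 - (-72/(-59) - 46/69) = 3 - (-72*(-1/59) - 46*1/69) = 3 - (72/59 - 2/3) = 3 - 1*98/177 = 3 - 98/177 = 433/177 ≈ 2.4463)
(b + u(4, c(-1)))**2 = (433/177 + (-8 + sqrt(5 + 2*4)))**2 = (433/177 + (-8 + sqrt(5 + 8)))**2 = (433/177 + (-8 + sqrt(13)))**2 = (-983/177 + sqrt(13))**2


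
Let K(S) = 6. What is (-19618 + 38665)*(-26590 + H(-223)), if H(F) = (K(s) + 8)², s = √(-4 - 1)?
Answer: -502726518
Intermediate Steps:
s = I*√5 (s = √(-5) = I*√5 ≈ 2.2361*I)
H(F) = 196 (H(F) = (6 + 8)² = 14² = 196)
(-19618 + 38665)*(-26590 + H(-223)) = (-19618 + 38665)*(-26590 + 196) = 19047*(-26394) = -502726518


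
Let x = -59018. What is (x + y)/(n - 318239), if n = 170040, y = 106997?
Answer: -47979/148199 ≈ -0.32375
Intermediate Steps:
(x + y)/(n - 318239) = (-59018 + 106997)/(170040 - 318239) = 47979/(-148199) = 47979*(-1/148199) = -47979/148199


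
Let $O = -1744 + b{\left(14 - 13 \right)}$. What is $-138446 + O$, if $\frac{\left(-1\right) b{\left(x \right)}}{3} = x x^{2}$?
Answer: $-140193$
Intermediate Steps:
$b{\left(x \right)} = - 3 x^{3}$ ($b{\left(x \right)} = - 3 x x^{2} = - 3 x^{3}$)
$O = -1747$ ($O = -1744 - 3 \left(14 - 13\right)^{3} = -1744 - 3 \cdot 1^{3} = -1744 - 3 = -1747$)
$-138446 + O = -138446 - 1747 = -140193$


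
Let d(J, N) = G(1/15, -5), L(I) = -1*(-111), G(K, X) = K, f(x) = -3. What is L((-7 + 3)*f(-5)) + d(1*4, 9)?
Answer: 1666/15 ≈ 111.07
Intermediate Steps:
L(I) = 111
d(J, N) = 1/15
L((-7 + 3)*f(-5)) + d(1*4, 9) = 111 + 1/15 = 1666/15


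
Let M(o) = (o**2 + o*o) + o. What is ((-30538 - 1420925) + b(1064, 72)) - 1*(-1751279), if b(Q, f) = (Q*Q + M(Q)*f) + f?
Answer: 164530416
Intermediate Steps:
M(o) = o + 2*o**2 (M(o) = (o**2 + o**2) + o = 2*o**2 + o = o + 2*o**2)
b(Q, f) = f + Q**2 + Q*f*(1 + 2*Q) (b(Q, f) = (Q*Q + (Q*(1 + 2*Q))*f) + f = (Q**2 + Q*f*(1 + 2*Q)) + f = f + Q**2 + Q*f*(1 + 2*Q))
((-30538 - 1420925) + b(1064, 72)) - 1*(-1751279) = ((-30538 - 1420925) + (72 + 1064**2 + 1064*72*(1 + 2*1064))) - 1*(-1751279) = (-1451463 + (72 + 1132096 + 1064*72*(1 + 2128))) + 1751279 = (-1451463 + (72 + 1132096 + 1064*72*2129)) + 1751279 = (-1451463 + (72 + 1132096 + 163098432)) + 1751279 = (-1451463 + 164230600) + 1751279 = 162779137 + 1751279 = 164530416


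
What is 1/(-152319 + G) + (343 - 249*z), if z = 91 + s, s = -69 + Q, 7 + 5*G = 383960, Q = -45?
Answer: 2292286935/377642 ≈ 6070.0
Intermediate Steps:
G = 383953/5 (G = -7/5 + (⅕)*383960 = -7/5 + 76792 = 383953/5 ≈ 76791.)
s = -114 (s = -69 - 45 = -114)
z = -23 (z = 91 - 114 = -23)
1/(-152319 + G) + (343 - 249*z) = 1/(-152319 + 383953/5) + (343 - 249*(-23)) = 1/(-377642/5) + (343 + 5727) = -5/377642 + 6070 = 2292286935/377642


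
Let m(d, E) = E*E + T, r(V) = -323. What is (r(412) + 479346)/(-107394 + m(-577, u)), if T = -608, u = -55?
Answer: -479023/104977 ≈ -4.5631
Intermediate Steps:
m(d, E) = -608 + E² (m(d, E) = E*E - 608 = E² - 608 = -608 + E²)
(r(412) + 479346)/(-107394 + m(-577, u)) = (-323 + 479346)/(-107394 + (-608 + (-55)²)) = 479023/(-107394 + (-608 + 3025)) = 479023/(-107394 + 2417) = 479023/(-104977) = 479023*(-1/104977) = -479023/104977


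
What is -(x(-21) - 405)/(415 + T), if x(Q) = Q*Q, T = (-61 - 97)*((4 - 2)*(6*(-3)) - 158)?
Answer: -36/31067 ≈ -0.0011588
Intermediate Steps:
T = 30652 (T = -158*(2*(-18) - 158) = -158*(-36 - 158) = -158*(-194) = 30652)
x(Q) = Q²
-(x(-21) - 405)/(415 + T) = -((-21)² - 405)/(415 + 30652) = -(441 - 405)/31067 = -36/31067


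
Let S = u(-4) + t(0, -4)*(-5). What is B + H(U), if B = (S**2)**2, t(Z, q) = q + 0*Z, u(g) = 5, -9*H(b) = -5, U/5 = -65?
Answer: 3515630/9 ≈ 3.9063e+5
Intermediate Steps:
U = -325 (U = 5*(-65) = -325)
H(b) = 5/9 (H(b) = -1/9*(-5) = 5/9)
t(Z, q) = q (t(Z, q) = q + 0 = q)
S = 25 (S = 5 - 4*(-5) = 5 + 20 = 25)
B = 390625 (B = (25**2)**2 = 625**2 = 390625)
B + H(U) = 390625 + 5/9 = 3515630/9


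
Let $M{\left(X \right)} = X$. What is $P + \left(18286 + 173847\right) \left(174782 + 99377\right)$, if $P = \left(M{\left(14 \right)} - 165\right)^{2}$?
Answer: $52675013948$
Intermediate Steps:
$P = 22801$ ($P = \left(14 - 165\right)^{2} = \left(-151\right)^{2} = 22801$)
$P + \left(18286 + 173847\right) \left(174782 + 99377\right) = 22801 + \left(18286 + 173847\right) \left(174782 + 99377\right) = 22801 + 192133 \cdot 274159 = 22801 + 52674991147 = 52675013948$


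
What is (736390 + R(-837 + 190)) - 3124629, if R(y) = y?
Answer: -2388886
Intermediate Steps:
(736390 + R(-837 + 190)) - 3124629 = (736390 + (-837 + 190)) - 3124629 = (736390 - 647) - 3124629 = 735743 - 3124629 = -2388886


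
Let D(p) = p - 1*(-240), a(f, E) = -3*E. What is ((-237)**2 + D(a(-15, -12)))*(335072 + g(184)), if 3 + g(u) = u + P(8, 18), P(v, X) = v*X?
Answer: 18931483665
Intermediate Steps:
P(v, X) = X*v
D(p) = 240 + p (D(p) = p + 240 = 240 + p)
g(u) = 141 + u (g(u) = -3 + (u + 18*8) = -3 + (u + 144) = -3 + (144 + u) = 141 + u)
((-237)**2 + D(a(-15, -12)))*(335072 + g(184)) = ((-237)**2 + (240 - 3*(-12)))*(335072 + (141 + 184)) = (56169 + (240 + 36))*(335072 + 325) = (56169 + 276)*335397 = 56445*335397 = 18931483665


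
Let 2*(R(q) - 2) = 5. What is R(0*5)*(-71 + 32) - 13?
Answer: -377/2 ≈ -188.50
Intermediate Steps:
R(q) = 9/2 (R(q) = 2 + (½)*5 = 2 + 5/2 = 9/2)
R(0*5)*(-71 + 32) - 13 = 9*(-71 + 32)/2 - 13 = (9/2)*(-39) - 13 = -351/2 - 13 = -377/2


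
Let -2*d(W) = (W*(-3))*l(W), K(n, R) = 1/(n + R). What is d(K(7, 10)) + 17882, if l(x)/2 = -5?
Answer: 303979/17 ≈ 17881.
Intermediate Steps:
l(x) = -10 (l(x) = 2*(-5) = -10)
K(n, R) = 1/(R + n)
d(W) = -15*W (d(W) = -W*(-3)*(-10)/2 = -(-3*W)*(-10)/2 = -15*W)
d(K(7, 10)) + 17882 = -15/(10 + 7) + 17882 = -15/17 + 17882 = 303979/17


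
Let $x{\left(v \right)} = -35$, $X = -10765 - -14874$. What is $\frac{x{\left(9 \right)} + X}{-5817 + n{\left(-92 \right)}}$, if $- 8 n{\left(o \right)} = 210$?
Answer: $- \frac{776}{1113} \approx -0.69722$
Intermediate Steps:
$n{\left(o \right)} = - \frac{105}{4}$ ($n{\left(o \right)} = \left(- \frac{1}{8}\right) 210 = - \frac{105}{4}$)
$X = 4109$ ($X = -10765 + 14874 = 4109$)
$\frac{x{\left(9 \right)} + X}{-5817 + n{\left(-92 \right)}} = \frac{-35 + 4109}{-5817 - \frac{105}{4}} = \frac{4074}{- \frac{23373}{4}} = 4074 \left(- \frac{4}{23373}\right) = - \frac{776}{1113}$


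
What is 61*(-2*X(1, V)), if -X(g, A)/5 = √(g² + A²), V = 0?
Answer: 610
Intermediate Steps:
X(g, A) = -5*√(A² + g²) (X(g, A) = -5*√(g² + A²) = -5*√(A² + g²))
61*(-2*X(1, V)) = 61*(-(-10)*√(0² + 1²)) = 61*(-(-10)*√(0 + 1)) = 61*(-(-10)*√1) = 61*(-(-10)) = 61*(-2*(-5)) = 61*10 = 610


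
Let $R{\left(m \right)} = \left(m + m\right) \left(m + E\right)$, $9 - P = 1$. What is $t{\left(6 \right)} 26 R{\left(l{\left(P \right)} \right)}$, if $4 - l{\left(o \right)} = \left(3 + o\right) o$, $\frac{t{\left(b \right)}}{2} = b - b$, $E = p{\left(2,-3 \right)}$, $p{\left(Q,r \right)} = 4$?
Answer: $0$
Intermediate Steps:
$P = 8$ ($P = 9 - 1 = 8$)
$E = 4$
$t{\left(b \right)} = 0$ ($t{\left(b \right)} = 2 \left(b - b\right) = 2 \cdot 0 = 0$)
$l{\left(o \right)} = 4 - o \left(3 + o\right)$ ($l{\left(o \right)} = 4 - \left(3 + o\right) o = 4 - o \left(3 + o\right)$)
$R{\left(m \right)} = 2 m \left(4 + m\right)$ ($R{\left(m \right)} = \left(m + m\right) \left(m + 4\right) = 2 m \left(4 + m\right)$)
$t{\left(6 \right)} 26 R{\left(l{\left(P \right)} \right)} = 0 \cdot 26 \cdot 2 \left(4 - 8^{2} - 24\right) \left(4 - 84\right) = 0 \cdot 2 \left(4 - 64 - 24\right) \left(4 - 84\right) = 0 \cdot 2 \left(-84\right) \left(4 - 84\right) = 0 \cdot 2 \left(-84\right) \left(-80\right) = 0 \cdot 13440 = 0$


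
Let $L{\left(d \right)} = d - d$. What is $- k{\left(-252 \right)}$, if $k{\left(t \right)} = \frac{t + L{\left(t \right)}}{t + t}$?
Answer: $- \frac{1}{2} \approx -0.5$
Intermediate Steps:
$L{\left(d \right)} = 0$
$k{\left(t \right)} = \frac{1}{2}$ ($k{\left(t \right)} = \frac{t + 0}{t + t} = \frac{t}{2 t} = t \frac{1}{2 t} = \frac{1}{2}$)
$- k{\left(-252 \right)} = \left(-1\right) \frac{1}{2} = - \frac{1}{2}$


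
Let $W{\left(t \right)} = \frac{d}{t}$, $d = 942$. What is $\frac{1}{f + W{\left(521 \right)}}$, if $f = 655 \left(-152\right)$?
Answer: $- \frac{521}{51869818} \approx -1.0044 \cdot 10^{-5}$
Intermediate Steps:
$f = -99560$
$W{\left(t \right)} = \frac{942}{t}$
$\frac{1}{f + W{\left(521 \right)}} = \frac{1}{-99560 + \frac{942}{521}} = \frac{1}{- \frac{51869818}{521}} = - \frac{521}{51869818}$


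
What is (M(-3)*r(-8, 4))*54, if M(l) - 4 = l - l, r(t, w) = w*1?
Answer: 864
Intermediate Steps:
r(t, w) = w
M(l) = 4 (M(l) = 4 + (l - l) = 4 + 0 = 4)
(M(-3)*r(-8, 4))*54 = (4*4)*54 = 16*54 = 864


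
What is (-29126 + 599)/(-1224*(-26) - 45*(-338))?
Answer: -9509/15678 ≈ -0.60652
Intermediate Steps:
(-29126 + 599)/(-1224*(-26) - 45*(-338)) = -28527/(31824 + 15210) = -28527/47034 = -28527*1/47034 = -9509/15678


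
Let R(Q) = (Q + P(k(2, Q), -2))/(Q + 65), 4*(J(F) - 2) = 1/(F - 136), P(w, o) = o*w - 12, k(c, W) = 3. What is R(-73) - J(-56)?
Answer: 7201/768 ≈ 9.3763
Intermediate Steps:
P(w, o) = -12 + o*w
J(F) = 2 + 1/(4*(-136 + F)) (J(F) = 2 + 1/(4*(F - 136)) = 2 + 1/(4*(-136 + F)))
R(Q) = (-18 + Q)/(65 + Q) (R(Q) = (Q + (-12 - 2*3))/(Q + 65) = (Q + (-12 - 6))/(65 + Q) = (Q - 18)/(65 + Q) = (-18 + Q)/(65 + Q))
R(-73) - J(-56) = (-18 - 73)/(65 - 73) - (-1087 + 8*(-56))/(4*(-136 - 56)) = -91/(-8) - (-1087 - 448)/(4*(-192)) = -⅛*(-91) - (-1)*(-1535)/(4*192) = 91/8 - 1*1535/768 = 91/8 - 1535/768 = 7201/768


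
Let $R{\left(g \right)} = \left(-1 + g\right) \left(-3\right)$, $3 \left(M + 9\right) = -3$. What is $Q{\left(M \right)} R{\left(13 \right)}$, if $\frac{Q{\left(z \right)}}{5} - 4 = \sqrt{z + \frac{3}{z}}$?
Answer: $-720 - 18 i \sqrt{1030} \approx -720.0 - 577.68 i$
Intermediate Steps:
$M = -10$ ($M = -9 + \frac{1}{3} \left(-3\right) = -9 - 1 = -10$)
$R{\left(g \right)} = 3 - 3 g$
$Q{\left(z \right)} = 20 + 5 \sqrt{z + \frac{3}{z}}$
$Q{\left(M \right)} R{\left(13 \right)} = \left(20 + 5 \sqrt{-10 + \frac{3}{-10}}\right) \left(3 - 39\right) = \left(20 + 5 \sqrt{-10 + 3 \left(- \frac{1}{10}\right)}\right) \left(3 - 39\right) = \left(20 + 5 \sqrt{-10 - \frac{3}{10}}\right) \left(-36\right) = \left(20 + 5 \sqrt{- \frac{103}{10}}\right) \left(-36\right) = \left(20 + 5 \frac{i \sqrt{1030}}{10}\right) \left(-36\right) = \left(20 + \frac{i \sqrt{1030}}{2}\right) \left(-36\right) = -720 - 18 i \sqrt{1030}$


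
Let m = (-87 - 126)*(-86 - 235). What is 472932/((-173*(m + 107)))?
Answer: -118233/2961760 ≈ -0.039920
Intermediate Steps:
m = 68373 (m = -213*(-321) = 68373)
472932/((-173*(m + 107))) = 472932/((-173*(68373 + 107))) = 472932/((-173*68480)) = 472932/(-11847040) = 472932*(-1/11847040) = -118233/2961760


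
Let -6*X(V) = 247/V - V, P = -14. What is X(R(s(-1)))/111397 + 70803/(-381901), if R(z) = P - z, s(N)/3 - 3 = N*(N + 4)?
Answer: -16987405987/91630270732 ≈ -0.18539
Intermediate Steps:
s(N) = 9 + 3*N*(4 + N) (s(N) = 9 + 3*(N*(N + 4)) = 9 + 3*(N*(4 + N)) = 9 + 3*N*(4 + N))
R(z) = -14 - z
X(V) = -247/(6*V) + V/6 (X(V) = -(247/V - V)/6 = -(-V + 247/V)/6 = -247/(6*V) + V/6)
X(R(s(-1)))/111397 + 70803/(-381901) = ((-247 + (-14 - (9 + 3*(-1)**2 + 12*(-1)))**2)/(6*(-14 - (9 + 3*(-1)**2 + 12*(-1)))))/111397 + 70803/(-381901) = ((-247 + (-14 - (9 + 3*1 - 12))**2)/(6*(-14 - (9 + 3*1 - 12))))*(1/111397) + 70803*(-1/381901) = ((-247 + (-14 - (9 + 3 - 12))**2)/(6*(-14 - (9 + 3 - 12))))*(1/111397) - 70803/381901 = ((-247 + (-14 - 1*0)**2)/(6*(-14 - 1*0)))*(1/111397) - 70803/381901 = ((-247 + (-14 + 0)**2)/(6*(-14 + 0)))*(1/111397) - 70803/381901 = ((1/6)*(-247 + (-14)**2)/(-14))*(1/111397) - 70803/381901 = ((1/6)*(-1/14)*(-247 + 196))*(1/111397) - 70803/381901 = ((1/6)*(-1/14)*(-51))*(1/111397) - 70803/381901 = (17/28)*(1/111397) - 70803/381901 = 17/3119116 - 70803/381901 = -16987405987/91630270732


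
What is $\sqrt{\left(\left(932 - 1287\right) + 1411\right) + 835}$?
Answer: $\sqrt{1891} \approx 43.486$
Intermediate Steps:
$\sqrt{\left(\left(932 - 1287\right) + 1411\right) + 835} = \sqrt{\left(-355 + 1411\right) + 835} = \sqrt{1056 + 835} = \sqrt{1891}$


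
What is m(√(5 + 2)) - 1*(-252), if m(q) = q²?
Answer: 259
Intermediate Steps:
m(√(5 + 2)) - 1*(-252) = (√(5 + 2))² - 1*(-252) = (√7)² + 252 = 7 + 252 = 259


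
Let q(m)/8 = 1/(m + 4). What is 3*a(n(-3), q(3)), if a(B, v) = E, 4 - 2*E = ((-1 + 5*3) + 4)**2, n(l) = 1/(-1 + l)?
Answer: -480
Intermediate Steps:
q(m) = 8/(4 + m) (q(m) = 8/(m + 4) = 8/(4 + m))
E = -160 (E = 2 - ((-1 + 5*3) + 4)**2/2 = 2 - ((-1 + 15) + 4)**2/2 = 2 - (14 + 4)**2/2 = 2 - 1/2*18**2 = 2 - 1/2*324 = 2 - 162 = -160)
a(B, v) = -160
3*a(n(-3), q(3)) = 3*(-160) = -480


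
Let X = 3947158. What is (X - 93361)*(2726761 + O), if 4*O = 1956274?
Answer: 24786308159223/2 ≈ 1.2393e+13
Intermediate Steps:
O = 978137/2 (O = (¼)*1956274 = 978137/2 ≈ 4.8907e+5)
(X - 93361)*(2726761 + O) = (3947158 - 93361)*(2726761 + 978137/2) = 3853797*(6431659/2) = 24786308159223/2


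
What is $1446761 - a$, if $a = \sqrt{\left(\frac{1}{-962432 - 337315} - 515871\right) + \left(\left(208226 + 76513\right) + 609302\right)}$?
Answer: $1446761 - \frac{\sqrt{638858563978983783}}{1299747} \approx 1.4461 \cdot 10^{6}$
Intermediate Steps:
$a = \frac{\sqrt{638858563978983783}}{1299747}$ ($a = \sqrt{\left(\frac{1}{-1299747} - 515871\right) + \left(284739 + 609302\right)} = \sqrt{\left(- \frac{1}{1299747} - 515871\right) + 894041} = \sqrt{- \frac{670501784638}{1299747} + 894041} = \sqrt{\frac{491525322989}{1299747}} = \frac{\sqrt{638858563978983783}}{1299747} \approx 614.96$)
$1446761 - a = 1446761 - \frac{\sqrt{638858563978983783}}{1299747}$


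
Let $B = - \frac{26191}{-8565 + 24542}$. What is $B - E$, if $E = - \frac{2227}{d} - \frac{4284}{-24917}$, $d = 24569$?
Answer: $- \frac{16828828013592}{9780892095221} \approx -1.7206$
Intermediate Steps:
$E = \frac{49763437}{612185773}$ ($E = - \frac{2227}{24569} - \frac{4284}{-24917} = \left(-2227\right) \frac{1}{24569} - - \frac{4284}{24917} = - \frac{2227}{24569} + \frac{4284}{24917} = \frac{49763437}{612185773} \approx 0.081288$)
$B = - \frac{26191}{15977} \approx -1.6393$
$B - E = - \frac{26191}{15977} - \frac{49763437}{612185773} = - \frac{16828828013592}{9780892095221}$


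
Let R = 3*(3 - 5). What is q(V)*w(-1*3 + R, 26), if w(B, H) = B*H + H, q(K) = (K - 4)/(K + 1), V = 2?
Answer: 416/3 ≈ 138.67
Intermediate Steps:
R = -6 (R = 3*(-2) = -6)
q(K) = (-4 + K)/(1 + K)
w(B, H) = H + B*H
q(V)*w(-1*3 + R, 26) = ((-4 + 2)/(1 + 2))*(26*(1 + (-1*3 - 6))) = (-2/3)*(26*(1 + (-3 - 6))) = ((⅓)*(-2))*(26*(1 - 9)) = -52*(-8)/3 = -⅔*(-208) = 416/3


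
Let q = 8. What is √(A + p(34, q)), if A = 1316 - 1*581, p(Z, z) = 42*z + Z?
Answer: √1105 ≈ 33.242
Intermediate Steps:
p(Z, z) = Z + 42*z
A = 735 (A = 1316 - 581 = 735)
√(A + p(34, q)) = √(735 + (34 + 42*8)) = √(735 + (34 + 336)) = √(735 + 370) = √1105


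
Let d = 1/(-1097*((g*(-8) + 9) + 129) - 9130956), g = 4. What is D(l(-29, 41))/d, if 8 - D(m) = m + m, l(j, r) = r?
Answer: 684295612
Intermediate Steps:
D(m) = 8 - 2*m (D(m) = 8 - (m + m) = 8 - 2*m)
d = -1/9247238 (d = 1/(-1097*((4*(-8) + 9) + 129) - 9130956) = 1/(-1097*((-32 + 9) + 129) - 9130956) = 1/(-1097*(-23 + 129) - 9130956) = 1/(-1097*106 - 9130956) = 1/(-116282 - 9130956) = 1/(-9247238) = -1/9247238 ≈ -1.0814e-7)
D(l(-29, 41))/d = (8 - 2*41)/(-1/9247238) = (8 - 82)*(-9247238) = -74*(-9247238) = 684295612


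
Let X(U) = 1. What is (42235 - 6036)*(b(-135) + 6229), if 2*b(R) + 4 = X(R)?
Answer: 450858545/2 ≈ 2.2543e+8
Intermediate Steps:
b(R) = -3/2 (b(R) = -2 + (½)*1 = -2 + ½ = -3/2)
(42235 - 6036)*(b(-135) + 6229) = (42235 - 6036)*(-3/2 + 6229) = 36199*(12455/2) = 450858545/2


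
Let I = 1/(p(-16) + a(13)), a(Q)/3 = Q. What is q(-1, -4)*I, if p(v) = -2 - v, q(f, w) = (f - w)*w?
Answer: -12/53 ≈ -0.22642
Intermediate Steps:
a(Q) = 3*Q
q(f, w) = w*(f - w)
I = 1/53 (I = 1/((-2 - 1*(-16)) + 3*13) = 1/((-2 + 16) + 39) = 1/(14 + 39) = 1/53 ≈ 0.018868)
q(-1, -4)*I = -4*(-1 - 1*(-4))*(1/53) = -4*(-1 + 4)*(1/53) = -4*3*(1/53) = -12*1/53 = -12/53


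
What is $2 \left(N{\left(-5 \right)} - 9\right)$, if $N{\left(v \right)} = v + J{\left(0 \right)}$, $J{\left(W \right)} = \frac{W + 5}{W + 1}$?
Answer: $-18$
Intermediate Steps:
$J{\left(W \right)} = \frac{5 + W}{1 + W}$
$N{\left(v \right)} = 5 + v$ ($N{\left(v \right)} = v + \frac{5 + 0}{1 + 0} = v + 1^{-1} \cdot 5 = v + 1 \cdot 5 = v + 5 = 5 + v$)
$2 \left(N{\left(-5 \right)} - 9\right) = 2 \left(\left(5 - 5\right) - 9\right) = 2 \left(0 - 9\right) = 2 \left(-9\right) = -18$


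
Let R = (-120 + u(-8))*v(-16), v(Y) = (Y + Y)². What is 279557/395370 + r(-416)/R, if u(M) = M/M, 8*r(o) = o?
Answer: 4260782129/6022275840 ≈ 0.70750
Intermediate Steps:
r(o) = o/8
u(M) = 1
v(Y) = 4*Y² (v(Y) = (2*Y)² = 4*Y²)
R = -121856 (R = (-120 + 1)*(4*(-16)²) = -476*256 = -119*1024 = -121856)
279557/395370 + r(-416)/R = 279557/395370 + ((⅛)*(-416))/(-121856) = 279557*(1/395370) - 52*(-1/121856) = 279557/395370 + 13/30464 = 4260782129/6022275840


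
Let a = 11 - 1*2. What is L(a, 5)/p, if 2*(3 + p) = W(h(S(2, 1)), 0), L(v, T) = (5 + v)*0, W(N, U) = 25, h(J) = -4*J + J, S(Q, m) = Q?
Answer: 0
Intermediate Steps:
h(J) = -3*J
a = 9 (a = 11 - 2 = 9)
L(v, T) = 0
p = 19/2 (p = -3 + (½)*25 = -3 + 25/2 = 19/2 ≈ 9.5000)
L(a, 5)/p = 0/(19/2) = 0*(2/19) = 0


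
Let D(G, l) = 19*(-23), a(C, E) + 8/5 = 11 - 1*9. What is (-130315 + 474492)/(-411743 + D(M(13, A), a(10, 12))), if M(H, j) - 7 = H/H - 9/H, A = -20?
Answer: -344177/412180 ≈ -0.83502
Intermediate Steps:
a(C, E) = ⅖ (a(C, E) = -8/5 + (11 - 1*9) = -8/5 + (11 - 9) = -8/5 + 2 = ⅖)
M(H, j) = 8 - 9/H (M(H, j) = 7 + (H/H - 9/H) = 7 + (1 - 9/H) = 8 - 9/H)
D(G, l) = -437
(-130315 + 474492)/(-411743 + D(M(13, A), a(10, 12))) = (-130315 + 474492)/(-411743 - 437) = 344177/(-412180) = 344177*(-1/412180) = -344177/412180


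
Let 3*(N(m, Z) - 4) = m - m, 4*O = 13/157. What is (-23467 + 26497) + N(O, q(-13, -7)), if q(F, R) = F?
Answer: 3034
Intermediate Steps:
O = 13/628 (O = (13/157)/4 = (13*(1/157))/4 = (1/4)*(13/157) = 13/628 ≈ 0.020701)
N(m, Z) = 4 (N(m, Z) = 4 + (m - m)/3 = 4 + (1/3)*0 = 4 + 0 = 4)
(-23467 + 26497) + N(O, q(-13, -7)) = (-23467 + 26497) + 4 = 3030 + 4 = 3034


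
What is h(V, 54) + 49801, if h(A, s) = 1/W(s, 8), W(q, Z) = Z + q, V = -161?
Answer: 3087663/62 ≈ 49801.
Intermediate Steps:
h(A, s) = 1/(8 + s)
h(V, 54) + 49801 = 1/(8 + 54) + 49801 = 1/62 + 49801 = 3087663/62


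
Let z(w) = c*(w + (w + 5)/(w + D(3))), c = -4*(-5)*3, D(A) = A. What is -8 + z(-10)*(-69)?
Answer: 269044/7 ≈ 38435.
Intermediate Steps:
c = 60 (c = 20*3 = 60)
z(w) = 60*w + 60*(5 + w)/(3 + w) (z(w) = 60*(w + (w + 5)/(w + 3)) = 60*(w + (5 + w)/(3 + w)) = 60*w + 60*(5 + w)/(3 + w))
-8 + z(-10)*(-69) = -8 + (60*(5 + (-10)² + 4*(-10))/(3 - 10))*(-69) = -8 + (60*(5 + 100 - 40)/(-7))*(-69) = -8 + (60*(-⅐)*65)*(-69) = -8 - 3900/7*(-69) = -8 + 269100/7 = 269044/7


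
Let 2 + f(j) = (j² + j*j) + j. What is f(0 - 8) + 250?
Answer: 368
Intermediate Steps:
f(j) = -2 + j + 2*j² (f(j) = -2 + ((j² + j*j) + j) = -2 + ((j² + j²) + j) = -2 + (2*j² + j) = -2 + (j + 2*j²) = -2 + j + 2*j²)
f(0 - 8) + 250 = (-2 + (0 - 8) + 2*(0 - 8)²) + 250 = (-2 - 8 + 2*(-8)²) + 250 = (-2 - 8 + 2*64) + 250 = (-2 - 8 + 128) + 250 = 118 + 250 = 368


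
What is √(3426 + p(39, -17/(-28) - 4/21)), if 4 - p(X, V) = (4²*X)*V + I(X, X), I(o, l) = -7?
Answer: 3*√353 ≈ 56.365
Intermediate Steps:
p(X, V) = 11 - 16*V*X (p(X, V) = 4 - ((4²*X)*V - 7) = 4 - ((16*X)*V - 7) = 4 - (16*V*X - 7) = 4 - (-7 + 16*V*X) = 4 + (7 - 16*V*X) = 11 - 16*V*X)
√(3426 + p(39, -17/(-28) - 4/21)) = √(3426 + (11 - 16*(-17/(-28) - 4/21)*39)) = √(3426 + (11 - 16*(-17*(-1/28) - 4*1/21)*39)) = √(3426 + (11 - 16*(17/28 - 4/21)*39)) = √(3426 + (11 - 16*5/12*39)) = √(3426 + (11 - 260)) = √(3426 - 249) = √3177 = 3*√353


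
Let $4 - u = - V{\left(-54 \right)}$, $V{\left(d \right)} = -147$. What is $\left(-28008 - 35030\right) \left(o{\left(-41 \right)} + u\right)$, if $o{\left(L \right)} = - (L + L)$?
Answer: $3845318$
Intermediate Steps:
$u = -143$ ($u = 4 - \left(-1\right) \left(-147\right) = 4 - 147 = -143$)
$o{\left(L \right)} = - 2 L$
$\left(-28008 - 35030\right) \left(o{\left(-41 \right)} + u\right) = \left(-28008 - 35030\right) \left(\left(-2\right) \left(-41\right) - 143\right) = - 63038 \left(82 - 143\right) = \left(-63038\right) \left(-61\right) = 3845318$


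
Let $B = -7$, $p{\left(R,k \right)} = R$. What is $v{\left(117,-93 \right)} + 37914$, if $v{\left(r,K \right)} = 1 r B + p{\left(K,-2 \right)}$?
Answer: $37002$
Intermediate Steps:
$v{\left(r,K \right)} = K - 7 r$ ($v{\left(r,K \right)} = 1 r \left(-7\right) + K = r \left(-7\right) + K = - 7 r + K = K - 7 r$)
$v{\left(117,-93 \right)} + 37914 = \left(-93 - 819\right) + 37914 = -912 + 37914 = 37002$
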